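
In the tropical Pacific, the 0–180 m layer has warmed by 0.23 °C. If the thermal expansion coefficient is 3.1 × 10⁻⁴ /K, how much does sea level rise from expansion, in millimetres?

Δh = αΔT·H = 3.1×10⁻⁴ × 0.23 × 180 = 0.012834 m

Δh = 13 mm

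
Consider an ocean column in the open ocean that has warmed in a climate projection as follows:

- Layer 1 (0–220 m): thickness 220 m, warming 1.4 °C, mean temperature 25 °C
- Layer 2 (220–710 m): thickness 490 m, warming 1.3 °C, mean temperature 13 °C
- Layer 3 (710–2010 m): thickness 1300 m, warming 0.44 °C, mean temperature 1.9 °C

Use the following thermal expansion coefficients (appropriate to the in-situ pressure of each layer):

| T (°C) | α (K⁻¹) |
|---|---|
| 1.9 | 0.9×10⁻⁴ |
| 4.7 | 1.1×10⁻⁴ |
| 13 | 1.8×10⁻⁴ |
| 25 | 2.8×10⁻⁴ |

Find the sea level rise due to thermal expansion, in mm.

Layer 1 at 25 °C → α = 2.8×10⁻⁴ K⁻¹
Layer 2 at 13 °C → α = 1.8×10⁻⁴ K⁻¹
Layer 3 at 1.9 °C → α = 0.9×10⁻⁴ K⁻¹
1.4 × 220 × 2.8×10⁻⁴ = 0.08624 m
220–710 m: 1.3 × 1.8×10⁻⁴ × 490 = 0.11466 m
Layer 3: 1300 × 0.44 × 0.9×10⁻⁴ = 0.05148 m
Δh = 0.08624 + 0.11466 + 0.05148 = 0.25238 m

Δh ≈ 252 mm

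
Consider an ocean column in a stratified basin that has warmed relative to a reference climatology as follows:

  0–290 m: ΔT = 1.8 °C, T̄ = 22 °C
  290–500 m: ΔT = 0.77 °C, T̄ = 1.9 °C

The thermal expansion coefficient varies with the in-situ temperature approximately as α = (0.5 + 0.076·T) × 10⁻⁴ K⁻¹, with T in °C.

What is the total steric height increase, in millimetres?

Δh ≈ 124 mm

Layer 1: α = (0.5 + 0.076×22)×10⁻⁴ = 2.172×10⁻⁴ K⁻¹
Layer 2: α = (0.5 + 0.076×1.9)×10⁻⁴ = 0.6444×10⁻⁴ K⁻¹
Layer 1: 290 × 1.8 × 2.172×10⁻⁴ = 0.1133784 m
0.6444×10⁻⁴ × 0.77 × 210 = 0.010419948 m
Δh = 0.1133784 + 0.010419948 = 0.123798348 m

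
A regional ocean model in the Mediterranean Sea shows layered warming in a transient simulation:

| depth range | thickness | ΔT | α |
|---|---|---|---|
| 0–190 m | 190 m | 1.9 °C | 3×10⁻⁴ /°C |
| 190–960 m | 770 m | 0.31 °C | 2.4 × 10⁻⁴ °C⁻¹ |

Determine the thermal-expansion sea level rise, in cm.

Δh ≈ 16.6 cm

190 × 1.9 × 3×10⁻⁴ = 0.10830 m
190–960 m: 0.31 × 2.4×10⁻⁴ × 770 = 0.057288 m
Δh = 0.10830 + 0.057288 = 0.165588 m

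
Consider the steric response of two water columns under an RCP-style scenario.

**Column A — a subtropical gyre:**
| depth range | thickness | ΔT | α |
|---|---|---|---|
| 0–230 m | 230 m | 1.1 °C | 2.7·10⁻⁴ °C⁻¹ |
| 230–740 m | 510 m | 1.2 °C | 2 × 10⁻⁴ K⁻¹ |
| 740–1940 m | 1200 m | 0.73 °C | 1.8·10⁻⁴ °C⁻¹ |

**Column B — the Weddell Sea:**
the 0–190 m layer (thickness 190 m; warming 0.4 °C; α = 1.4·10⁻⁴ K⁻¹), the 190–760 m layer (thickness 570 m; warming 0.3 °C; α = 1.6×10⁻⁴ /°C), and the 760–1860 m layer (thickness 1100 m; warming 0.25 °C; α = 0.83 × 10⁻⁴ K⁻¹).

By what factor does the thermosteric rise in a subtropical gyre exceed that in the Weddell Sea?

5.7

A 2.7×10⁻⁴ × 230 × 1.1 = 0.06831 m
A 2×10⁻⁴ × 510 × 1.2 = 0.12240 m
A 0.73 × 1.8×10⁻⁴ × 1200 = 0.15768 m
A total: 0.34839 m
B Layer 1: 190 × 1.4×10⁻⁴ × 0.4 = 0.01064 m
B 570 × 0.3 × 1.6×10⁻⁴ = 0.02736 m
B 760–1860 m: 0.25 × 1100 × 0.83×10⁻⁴ = 0.022825 m
B total: 0.060825 m
Ratio: 0.34839 / 0.060825 ≈ 5.728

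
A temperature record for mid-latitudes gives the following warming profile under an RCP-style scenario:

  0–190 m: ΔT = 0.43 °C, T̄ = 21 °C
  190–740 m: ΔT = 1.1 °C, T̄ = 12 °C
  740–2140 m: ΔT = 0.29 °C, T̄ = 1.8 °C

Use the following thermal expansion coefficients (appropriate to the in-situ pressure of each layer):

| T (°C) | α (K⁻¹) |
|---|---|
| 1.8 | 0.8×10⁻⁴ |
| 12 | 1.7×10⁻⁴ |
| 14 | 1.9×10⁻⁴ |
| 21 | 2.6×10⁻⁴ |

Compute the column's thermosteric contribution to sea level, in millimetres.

Layer 1 at 21 °C → α = 2.6×10⁻⁴ K⁻¹
Layer 2 at 12 °C → α = 1.7×10⁻⁴ K⁻¹
Layer 3 at 1.8 °C → α = 0.8×10⁻⁴ K⁻¹
0–190 m: 190 × 2.6×10⁻⁴ × 0.43 = 0.021242 m
550 × 1.7×10⁻⁴ × 1.1 = 0.10285 m
740–2140 m: 0.29 × 1400 × 0.8×10⁻⁴ = 0.03248 m
Δh = 0.021242 + 0.10285 + 0.03248 = 0.156572 m

Δh = 157 mm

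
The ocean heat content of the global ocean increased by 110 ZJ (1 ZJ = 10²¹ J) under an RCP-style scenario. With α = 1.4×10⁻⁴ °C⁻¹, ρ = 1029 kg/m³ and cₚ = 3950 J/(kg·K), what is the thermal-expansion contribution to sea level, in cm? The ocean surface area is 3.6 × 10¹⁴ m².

1.05 cm

Per unit area: Q = 110×10²¹ / (3.6×10¹⁴) ≈ 3.056×10⁸ J/m²
Δh = αQ/(ρcₚ) = 1.4×10⁻⁴ × 3.056×10⁸ / (1029 × 3950) ≈ 0.010526 m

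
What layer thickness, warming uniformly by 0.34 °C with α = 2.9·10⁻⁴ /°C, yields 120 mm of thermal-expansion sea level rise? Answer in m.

H ≈ 1220 m

H = Δh/(αΔT) = 0.12 / (2.9×10⁻⁴ × 0.34) ≈ 1217 m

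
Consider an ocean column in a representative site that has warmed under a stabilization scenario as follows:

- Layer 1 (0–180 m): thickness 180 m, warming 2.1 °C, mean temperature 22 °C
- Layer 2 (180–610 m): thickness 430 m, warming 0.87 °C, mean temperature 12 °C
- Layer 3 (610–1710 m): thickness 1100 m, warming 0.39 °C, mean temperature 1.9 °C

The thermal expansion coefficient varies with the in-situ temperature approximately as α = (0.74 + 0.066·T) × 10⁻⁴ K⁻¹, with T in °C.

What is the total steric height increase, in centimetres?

Layer 1: α = (0.74 + 0.066×22)×10⁻⁴ = 2.192×10⁻⁴ K⁻¹
Layer 2: α = (0.74 + 0.066×12)×10⁻⁴ = 1.532×10⁻⁴ K⁻¹
Layer 3: α = (0.74 + 0.066×1.9)×10⁻⁴ = 0.8654×10⁻⁴ K⁻¹
2.1 × 2.192×10⁻⁴ × 180 = 0.0828576 m
180–610 m: 1.532×10⁻⁴ × 0.87 × 430 = 0.05731212 m
Layer 3: 0.8654×10⁻⁴ × 0.39 × 1100 = 0.03712566 m
Δh = 0.0828576 + 0.05731212 + 0.03712566 = 0.17729538 m ≈ 18 cm

about 18 cm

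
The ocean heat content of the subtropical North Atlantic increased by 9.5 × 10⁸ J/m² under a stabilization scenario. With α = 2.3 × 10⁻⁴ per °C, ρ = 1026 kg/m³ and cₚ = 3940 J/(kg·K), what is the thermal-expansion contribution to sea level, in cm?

Δh = αQ/(ρcₚ) = 2.3×10⁻⁴ × 9.5×10⁸ / (1026 × 3940) ≈ 0.054052 m

about 5.41 cm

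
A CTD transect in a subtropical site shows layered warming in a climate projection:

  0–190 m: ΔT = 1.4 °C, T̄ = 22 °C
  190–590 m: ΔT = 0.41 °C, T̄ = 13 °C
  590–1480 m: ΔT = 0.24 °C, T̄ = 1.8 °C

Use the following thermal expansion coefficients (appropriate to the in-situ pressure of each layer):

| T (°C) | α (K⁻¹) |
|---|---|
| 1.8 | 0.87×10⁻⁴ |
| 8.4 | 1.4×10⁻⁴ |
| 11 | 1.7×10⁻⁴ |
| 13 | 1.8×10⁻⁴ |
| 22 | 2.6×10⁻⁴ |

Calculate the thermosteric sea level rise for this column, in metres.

Layer 1 at 22 °C → α = 2.6×10⁻⁴ K⁻¹
Layer 2 at 13 °C → α = 1.8×10⁻⁴ K⁻¹
Layer 3 at 1.8 °C → α = 0.87×10⁻⁴ K⁻¹
Layer 1: 1.4 × 190 × 2.6×10⁻⁴ = 0.06916 m
Layer 2: 400 × 1.8×10⁻⁴ × 0.41 = 0.02952 m
0.87×10⁻⁴ × 890 × 0.24 = 0.0185832 m
Δh = 0.06916 + 0.02952 + 0.0185832 = 0.1172632 m

0.117 m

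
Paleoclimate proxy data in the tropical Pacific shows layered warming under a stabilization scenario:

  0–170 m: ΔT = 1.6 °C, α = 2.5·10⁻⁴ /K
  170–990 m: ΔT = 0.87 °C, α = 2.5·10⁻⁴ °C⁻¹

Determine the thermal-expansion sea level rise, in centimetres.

0–170 m: 170 × 2.5×10⁻⁴ × 1.6 = 0.06800 m
Layer 2: 0.87 × 820 × 2.5×10⁻⁴ = 0.17835 m
Δh = 0.06800 + 0.17835 = 0.24635 m

Δh = 24.6 cm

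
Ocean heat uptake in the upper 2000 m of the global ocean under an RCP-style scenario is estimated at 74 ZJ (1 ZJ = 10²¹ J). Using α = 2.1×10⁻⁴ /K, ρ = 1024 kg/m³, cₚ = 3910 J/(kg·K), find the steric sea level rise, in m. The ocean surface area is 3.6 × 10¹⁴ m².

0.0108 m

Per unit area: Q = 74×10²¹ / (3.6×10¹⁴) ≈ 2.056×10⁸ J/m²
Δh = αQ/(ρcₚ) = 2.1×10⁻⁴ × 2.056×10⁸ / (1024 × 3910) ≈ 0.010784 m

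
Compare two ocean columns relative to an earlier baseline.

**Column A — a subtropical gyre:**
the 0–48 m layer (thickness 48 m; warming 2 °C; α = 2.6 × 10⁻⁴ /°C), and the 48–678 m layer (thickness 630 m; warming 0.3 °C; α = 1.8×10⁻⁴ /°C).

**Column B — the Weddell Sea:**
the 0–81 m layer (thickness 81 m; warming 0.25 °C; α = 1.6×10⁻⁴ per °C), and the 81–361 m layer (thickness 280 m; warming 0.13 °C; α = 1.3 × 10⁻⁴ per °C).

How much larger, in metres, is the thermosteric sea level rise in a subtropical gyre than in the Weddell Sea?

A Layer 1: 2 × 2.6×10⁻⁴ × 48 = 0.02496 m
A 1.8×10⁻⁴ × 630 × 0.3 = 0.03402 m
A total: 0.05898 m
B Layer 1: 81 × 0.25 × 1.6×10⁻⁴ = 0.00324 m
B 81–361 m: 0.13 × 1.3×10⁻⁴ × 280 = 0.004732 m
B total: 0.007972 m
Difference: 0.05898 − 0.007972 = 0.051008 m

0.0510 m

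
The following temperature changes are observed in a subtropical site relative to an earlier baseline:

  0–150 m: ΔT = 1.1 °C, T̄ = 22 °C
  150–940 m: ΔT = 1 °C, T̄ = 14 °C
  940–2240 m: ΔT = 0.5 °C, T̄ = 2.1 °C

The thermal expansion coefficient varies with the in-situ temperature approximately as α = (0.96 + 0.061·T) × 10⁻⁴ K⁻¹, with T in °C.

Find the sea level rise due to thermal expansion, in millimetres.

Layer 1: α = (0.96 + 0.061×22)×10⁻⁴ = 2.302×10⁻⁴ K⁻¹
Layer 2: α = (0.96 + 0.061×14)×10⁻⁴ = 1.814×10⁻⁴ K⁻¹
Layer 3: α = (0.96 + 0.061×2.1)×10⁻⁴ = 1.0881×10⁻⁴ K⁻¹
0–150 m: 1.1 × 2.302×10⁻⁴ × 150 = 0.037983 m
Layer 2: 1 × 1.814×10⁻⁴ × 790 = 0.143306 m
940–2240 m: 0.5 × 1.0881×10⁻⁴ × 1300 = 0.0707265 m
Δh = 0.037983 + 0.143306 + 0.0707265 = 0.2520155 m

252 mm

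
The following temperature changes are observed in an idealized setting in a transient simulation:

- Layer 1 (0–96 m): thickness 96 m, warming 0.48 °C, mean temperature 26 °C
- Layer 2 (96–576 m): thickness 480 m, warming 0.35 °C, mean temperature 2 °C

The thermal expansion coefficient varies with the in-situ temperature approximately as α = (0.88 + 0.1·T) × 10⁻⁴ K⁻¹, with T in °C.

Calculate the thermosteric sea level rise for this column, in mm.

Layer 1: α = (0.88 + 0.1×26)×10⁻⁴ = 3.48×10⁻⁴ K⁻¹
Layer 2: α = (0.88 + 0.1×2)×10⁻⁴ = 1.08×10⁻⁴ K⁻¹
0–96 m: 3.48×10⁻⁴ × 96 × 0.48 = 0.01603584 m
Layer 2: 480 × 0.35 × 1.08×10⁻⁴ = 0.018144 m
Δh = 0.01603584 + 0.018144 = 0.03417984 m

Δh = 34 mm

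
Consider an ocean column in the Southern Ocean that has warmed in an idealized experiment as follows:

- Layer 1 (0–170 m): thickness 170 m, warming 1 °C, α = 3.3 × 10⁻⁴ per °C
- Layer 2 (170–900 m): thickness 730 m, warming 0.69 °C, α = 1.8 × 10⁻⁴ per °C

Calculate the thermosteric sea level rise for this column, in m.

170 × 1 × 3.3×10⁻⁴ = 0.05610 m
170–900 m: 1.8×10⁻⁴ × 0.69 × 730 = 0.090666 m
Δh = 0.05610 + 0.090666 = 0.146766 m

Δh = 0.147 m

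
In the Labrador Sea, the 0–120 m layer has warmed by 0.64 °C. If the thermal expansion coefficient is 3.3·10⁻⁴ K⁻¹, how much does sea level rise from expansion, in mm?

Δh ≈ 25.3 mm

Δh = αΔT·H = 3.3×10⁻⁴ × 0.64 × 120 = 0.025344 m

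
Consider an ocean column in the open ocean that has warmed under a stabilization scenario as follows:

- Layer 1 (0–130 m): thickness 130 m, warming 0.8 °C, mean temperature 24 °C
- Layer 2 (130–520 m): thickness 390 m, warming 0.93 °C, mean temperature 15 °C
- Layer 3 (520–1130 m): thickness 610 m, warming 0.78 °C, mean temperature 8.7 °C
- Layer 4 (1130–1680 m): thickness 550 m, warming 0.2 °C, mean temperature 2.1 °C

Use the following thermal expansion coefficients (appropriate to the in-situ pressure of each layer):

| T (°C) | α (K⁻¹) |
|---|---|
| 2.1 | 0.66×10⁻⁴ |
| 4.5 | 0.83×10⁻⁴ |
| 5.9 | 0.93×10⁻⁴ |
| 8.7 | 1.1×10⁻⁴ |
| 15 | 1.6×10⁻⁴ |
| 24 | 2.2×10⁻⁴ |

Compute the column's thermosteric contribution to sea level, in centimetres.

14.1 cm of thermosteric rise

Layer 1 at 24 °C → α = 2.2×10⁻⁴ K⁻¹
Layer 2 at 15 °C → α = 1.6×10⁻⁴ K⁻¹
Layer 3 at 8.7 °C → α = 1.1×10⁻⁴ K⁻¹
Layer 4 at 2.1 °C → α = 0.66×10⁻⁴ K⁻¹
0–130 m: 2.2×10⁻⁴ × 130 × 0.8 = 0.02288 m
Layer 2: 1.6×10⁻⁴ × 390 × 0.93 = 0.058032 m
1.1×10⁻⁴ × 610 × 0.78 = 0.052338 m
1130–1680 m: 0.66×10⁻⁴ × 0.2 × 550 = 0.00726 m
Δh = 0.02288 + 0.058032 + 0.052338 + 0.00726 = 0.14051 m ≈ 14.1 cm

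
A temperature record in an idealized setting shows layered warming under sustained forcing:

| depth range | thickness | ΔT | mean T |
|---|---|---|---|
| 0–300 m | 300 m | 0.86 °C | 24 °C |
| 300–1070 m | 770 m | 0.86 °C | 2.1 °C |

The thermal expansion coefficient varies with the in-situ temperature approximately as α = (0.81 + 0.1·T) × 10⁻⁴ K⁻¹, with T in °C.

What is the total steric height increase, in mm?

Layer 1: α = (0.81 + 0.1×24)×10⁻⁴ = 3.21×10⁻⁴ K⁻¹
Layer 2: α = (0.81 + 0.1×2.1)×10⁻⁴ = 1.02×10⁻⁴ K⁻¹
Layer 1: 0.86 × 300 × 3.21×10⁻⁴ = 0.082818 m
Layer 2: 1.02×10⁻⁴ × 0.86 × 770 = 0.0675444 m
Δh = 0.082818 + 0.0675444 = 0.1503624 m

about 150 mm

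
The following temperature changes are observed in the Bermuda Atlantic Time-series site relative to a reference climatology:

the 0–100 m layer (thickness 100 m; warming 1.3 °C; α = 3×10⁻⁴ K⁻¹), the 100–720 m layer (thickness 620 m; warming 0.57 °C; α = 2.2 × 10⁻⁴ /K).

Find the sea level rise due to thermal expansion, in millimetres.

Δh ≈ 117 mm

0–100 m: 100 × 3×10⁻⁴ × 1.3 = 0.03900 m
100–720 m: 0.57 × 2.2×10⁻⁴ × 620 = 0.077748 m
Δh = 0.03900 + 0.077748 = 0.116748 m ≈ 117 mm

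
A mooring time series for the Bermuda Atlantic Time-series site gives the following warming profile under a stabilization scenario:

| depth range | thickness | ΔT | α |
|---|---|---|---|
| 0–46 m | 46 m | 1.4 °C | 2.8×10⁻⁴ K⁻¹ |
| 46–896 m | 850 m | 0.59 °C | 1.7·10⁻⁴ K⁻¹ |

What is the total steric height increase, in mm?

103 mm

0–46 m: 46 × 2.8×10⁻⁴ × 1.4 = 0.018032 m
46–896 m: 1.7×10⁻⁴ × 0.59 × 850 = 0.085255 m
Δh = 0.018032 + 0.085255 = 0.103287 m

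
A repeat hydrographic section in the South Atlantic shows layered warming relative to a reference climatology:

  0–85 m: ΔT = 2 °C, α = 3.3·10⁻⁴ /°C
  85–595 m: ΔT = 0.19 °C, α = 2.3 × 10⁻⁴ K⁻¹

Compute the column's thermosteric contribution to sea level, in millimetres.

Δh = 78.4 mm

Layer 1: 2 × 85 × 3.3×10⁻⁴ = 0.05610 m
85–595 m: 2.3×10⁻⁴ × 510 × 0.19 = 0.022287 m
Δh = 0.05610 + 0.022287 = 0.078387 m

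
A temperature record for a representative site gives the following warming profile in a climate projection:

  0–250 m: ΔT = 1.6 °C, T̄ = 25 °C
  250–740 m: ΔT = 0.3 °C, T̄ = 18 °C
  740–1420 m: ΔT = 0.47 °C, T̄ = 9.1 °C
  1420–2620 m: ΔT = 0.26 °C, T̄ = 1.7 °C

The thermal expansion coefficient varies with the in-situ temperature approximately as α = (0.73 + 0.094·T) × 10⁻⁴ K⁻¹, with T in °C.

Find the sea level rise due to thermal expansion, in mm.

Layer 1: α = (0.73 + 0.094×25)×10⁻⁴ = 3.08×10⁻⁴ K⁻¹
Layer 2: α = (0.73 + 0.094×18)×10⁻⁴ = 2.422×10⁻⁴ K⁻¹
Layer 3: α = (0.73 + 0.094×9.1)×10⁻⁴ = 1.5854×10⁻⁴ K⁻¹
Layer 4: α = (0.73 + 0.094×1.7)×10⁻⁴ = 0.8898×10⁻⁴ K⁻¹
Layer 1: 250 × 3.08×10⁻⁴ × 1.6 = 0.12320 m
Layer 2: 490 × 2.422×10⁻⁴ × 0.3 = 0.0356034 m
740–1420 m: 680 × 1.5854×10⁻⁴ × 0.47 = 0.050669384 m
1200 × 0.8898×10⁻⁴ × 0.26 = 0.02776176 m
Δh = 0.12320 + 0.0356034 + 0.050669384 + 0.02776176 = 0.237234544 m

Δh ≈ 240 mm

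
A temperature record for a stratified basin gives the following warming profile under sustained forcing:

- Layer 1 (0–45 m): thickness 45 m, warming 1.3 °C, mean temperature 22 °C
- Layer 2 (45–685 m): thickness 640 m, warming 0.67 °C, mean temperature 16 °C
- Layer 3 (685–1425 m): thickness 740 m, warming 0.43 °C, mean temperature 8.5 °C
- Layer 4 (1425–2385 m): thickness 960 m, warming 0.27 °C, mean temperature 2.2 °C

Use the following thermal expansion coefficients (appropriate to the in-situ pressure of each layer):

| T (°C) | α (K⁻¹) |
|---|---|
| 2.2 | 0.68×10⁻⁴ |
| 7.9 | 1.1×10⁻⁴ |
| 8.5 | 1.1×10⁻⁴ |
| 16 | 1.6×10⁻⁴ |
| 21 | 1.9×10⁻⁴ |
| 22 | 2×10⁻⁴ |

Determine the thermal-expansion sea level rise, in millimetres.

Layer 1 at 22 °C → α = 2×10⁻⁴ K⁻¹
Layer 2 at 16 °C → α = 1.6×10⁻⁴ K⁻¹
Layer 3 at 8.5 °C → α = 1.1×10⁻⁴ K⁻¹
Layer 4 at 2.2 °C → α = 0.68×10⁻⁴ K⁻¹
45 × 1.3 × 2×10⁻⁴ = 0.01170 m
Layer 2: 640 × 1.6×10⁻⁴ × 0.67 = 0.068608 m
685–1425 m: 0.43 × 740 × 1.1×10⁻⁴ = 0.035002 m
0.27 × 0.68×10⁻⁴ × 960 = 0.0176256 m
Δh = 0.01170 + 0.068608 + 0.035002 + 0.0176256 = 0.1329356 m

133 mm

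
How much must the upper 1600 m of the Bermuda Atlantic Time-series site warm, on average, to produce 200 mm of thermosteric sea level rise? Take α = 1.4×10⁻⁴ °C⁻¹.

ΔT = Δh/(αH) = 0.2 / (1.4×10⁻⁴ × 1600) ≈ 0.8929 °C

about 0.89 °C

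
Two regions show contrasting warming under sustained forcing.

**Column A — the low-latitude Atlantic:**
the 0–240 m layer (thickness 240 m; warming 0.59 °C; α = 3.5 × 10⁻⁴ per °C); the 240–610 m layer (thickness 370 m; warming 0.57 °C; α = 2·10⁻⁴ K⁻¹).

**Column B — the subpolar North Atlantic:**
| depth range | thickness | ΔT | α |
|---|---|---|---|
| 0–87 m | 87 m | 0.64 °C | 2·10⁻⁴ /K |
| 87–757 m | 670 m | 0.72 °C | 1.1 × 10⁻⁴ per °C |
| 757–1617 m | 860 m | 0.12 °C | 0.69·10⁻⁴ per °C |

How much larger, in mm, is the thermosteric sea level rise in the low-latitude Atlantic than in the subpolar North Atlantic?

A 0–240 m: 0.59 × 240 × 3.5×10⁻⁴ = 0.04956 m
A 240–610 m: 370 × 2×10⁻⁴ × 0.57 = 0.04218 m
A total: 0.09174 m
B 0–87 m: 87 × 2×10⁻⁴ × 0.64 = 0.011136 m
B Layer 2: 1.1×10⁻⁴ × 0.72 × 670 = 0.053064 m
B Layer 3: 0.69×10⁻⁴ × 860 × 0.12 = 0.0071208 m
B total: 0.0713208 m
Difference: 0.09174 − 0.0713208 = 0.0204192 m

20 mm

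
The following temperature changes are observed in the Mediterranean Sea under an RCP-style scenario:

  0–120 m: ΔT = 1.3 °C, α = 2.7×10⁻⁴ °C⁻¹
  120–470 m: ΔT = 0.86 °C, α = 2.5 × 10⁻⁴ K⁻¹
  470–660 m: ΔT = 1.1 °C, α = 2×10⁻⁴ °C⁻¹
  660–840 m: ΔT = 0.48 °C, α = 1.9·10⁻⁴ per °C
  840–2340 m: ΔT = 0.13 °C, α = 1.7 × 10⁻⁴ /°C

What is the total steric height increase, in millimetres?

Δh ≈ 210 mm

Layer 1: 1.3 × 2.7×10⁻⁴ × 120 = 0.04212 m
120–470 m: 0.86 × 2.5×10⁻⁴ × 350 = 0.07525 m
Layer 3: 2×10⁻⁴ × 1.1 × 190 = 0.04180 m
Layer 4: 0.48 × 1.9×10⁻⁴ × 180 = 0.016416 m
Layer 5: 1.7×10⁻⁴ × 1500 × 0.13 = 0.03315 m
Δh = 0.04212 + 0.07525 + 0.04180 + 0.016416 + 0.03315 = 0.208736 m ≈ 210 mm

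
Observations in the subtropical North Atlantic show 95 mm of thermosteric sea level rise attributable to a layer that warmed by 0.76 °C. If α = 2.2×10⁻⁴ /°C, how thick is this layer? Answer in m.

H = Δh/(αΔT) = 0.095 / (2.2×10⁻⁴ × 0.76) ≈ 568.2 m

H ≈ 568 m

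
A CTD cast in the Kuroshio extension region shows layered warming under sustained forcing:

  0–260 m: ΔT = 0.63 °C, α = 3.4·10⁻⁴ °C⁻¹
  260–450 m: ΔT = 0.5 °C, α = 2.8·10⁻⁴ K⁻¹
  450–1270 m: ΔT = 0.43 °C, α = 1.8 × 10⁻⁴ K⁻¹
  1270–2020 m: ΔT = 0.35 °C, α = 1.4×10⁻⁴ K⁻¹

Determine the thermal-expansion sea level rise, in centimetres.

18.3 cm

0–260 m: 0.63 × 3.4×10⁻⁴ × 260 = 0.055692 m
260–450 m: 0.5 × 190 × 2.8×10⁻⁴ = 0.02660 m
450–1270 m: 820 × 1.8×10⁻⁴ × 0.43 = 0.063468 m
1270–2020 m: 1.4×10⁻⁴ × 750 × 0.35 = 0.03675 m
Δh = 0.055692 + 0.02660 + 0.063468 + 0.03675 = 0.18251 m ≈ 18.3 cm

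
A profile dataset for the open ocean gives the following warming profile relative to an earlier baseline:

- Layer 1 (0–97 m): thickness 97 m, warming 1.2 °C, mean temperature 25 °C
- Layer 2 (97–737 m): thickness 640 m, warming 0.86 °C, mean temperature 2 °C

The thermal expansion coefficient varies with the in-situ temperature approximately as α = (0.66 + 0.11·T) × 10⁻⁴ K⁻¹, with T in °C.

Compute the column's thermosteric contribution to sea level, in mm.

88.1 mm of thermosteric rise

Layer 1: α = (0.66 + 0.11×25)×10⁻⁴ = 3.41×10⁻⁴ K⁻¹
Layer 2: α = (0.66 + 0.11×2)×10⁻⁴ = 0.88×10⁻⁴ K⁻¹
0–97 m: 97 × 3.41×10⁻⁴ × 1.2 = 0.0396924 m
97–737 m: 640 × 0.86 × 0.88×10⁻⁴ = 0.0484352 m
Δh = 0.0396924 + 0.0484352 = 0.0881276 m ≈ 88.1 mm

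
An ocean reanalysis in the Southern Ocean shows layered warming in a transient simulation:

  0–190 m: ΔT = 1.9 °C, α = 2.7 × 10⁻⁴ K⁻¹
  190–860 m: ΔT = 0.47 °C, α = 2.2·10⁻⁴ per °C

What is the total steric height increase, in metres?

about 0.17 m

0–190 m: 1.9 × 2.7×10⁻⁴ × 190 = 0.09747 m
190–860 m: 0.47 × 2.2×10⁻⁴ × 670 = 0.069278 m
Δh = 0.09747 + 0.069278 = 0.166748 m ≈ 0.17 m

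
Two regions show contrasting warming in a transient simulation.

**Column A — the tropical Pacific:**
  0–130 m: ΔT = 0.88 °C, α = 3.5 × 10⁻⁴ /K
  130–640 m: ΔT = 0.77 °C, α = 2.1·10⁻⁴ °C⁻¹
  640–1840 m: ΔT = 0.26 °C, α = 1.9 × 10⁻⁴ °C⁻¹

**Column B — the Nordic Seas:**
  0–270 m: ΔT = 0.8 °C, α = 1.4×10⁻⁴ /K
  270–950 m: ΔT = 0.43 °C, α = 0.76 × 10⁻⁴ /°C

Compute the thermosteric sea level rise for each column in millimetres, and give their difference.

A: 180 mm; B: 52 mm; difference 130 mm

A 3.5×10⁻⁴ × 0.88 × 130 = 0.04004 m
A Layer 2: 0.77 × 510 × 2.1×10⁻⁴ = 0.082467 m
A 640–1840 m: 0.26 × 1200 × 1.9×10⁻⁴ = 0.05928 m
A total: 0.181787 m
B 0.8 × 270 × 1.4×10⁻⁴ = 0.03024 m
B Layer 2: 680 × 0.43 × 0.76×10⁻⁴ = 0.0222224 m
B total: 0.0524624 m
Difference: 0.181787 − 0.0524624 = 0.1293246 m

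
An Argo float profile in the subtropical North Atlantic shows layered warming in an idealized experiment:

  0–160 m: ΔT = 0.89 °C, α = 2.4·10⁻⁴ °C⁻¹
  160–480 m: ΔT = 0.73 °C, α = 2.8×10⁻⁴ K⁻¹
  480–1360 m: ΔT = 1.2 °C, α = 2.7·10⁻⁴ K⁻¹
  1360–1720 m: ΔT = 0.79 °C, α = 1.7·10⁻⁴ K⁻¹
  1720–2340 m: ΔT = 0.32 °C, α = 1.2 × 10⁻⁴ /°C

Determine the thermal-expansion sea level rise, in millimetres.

160 × 0.89 × 2.4×10⁻⁴ = 0.034176 m
160–480 m: 2.8×10⁻⁴ × 0.73 × 320 = 0.065408 m
480–1360 m: 2.7×10⁻⁴ × 880 × 1.2 = 0.28512 m
Layer 4: 1.7×10⁻⁴ × 360 × 0.79 = 0.048348 m
1720–2340 m: 0.32 × 1.2×10⁻⁴ × 620 = 0.023808 m
Δh = 0.034176 + 0.065408 + 0.28512 + 0.048348 + 0.023808 = 0.45686 m

460 mm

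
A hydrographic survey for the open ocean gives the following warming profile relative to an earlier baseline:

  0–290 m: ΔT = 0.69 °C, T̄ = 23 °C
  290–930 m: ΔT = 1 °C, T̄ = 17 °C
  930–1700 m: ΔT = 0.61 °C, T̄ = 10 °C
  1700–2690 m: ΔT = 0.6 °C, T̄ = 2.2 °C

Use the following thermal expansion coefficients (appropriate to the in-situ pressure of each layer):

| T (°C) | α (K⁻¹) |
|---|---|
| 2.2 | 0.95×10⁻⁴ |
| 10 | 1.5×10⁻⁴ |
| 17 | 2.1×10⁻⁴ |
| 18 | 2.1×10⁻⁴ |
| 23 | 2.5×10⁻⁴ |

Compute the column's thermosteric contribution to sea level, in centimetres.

Layer 1 at 23 °C → α = 2.5×10⁻⁴ K⁻¹
Layer 2 at 17 °C → α = 2.1×10⁻⁴ K⁻¹
Layer 3 at 10 °C → α = 1.5×10⁻⁴ K⁻¹
Layer 4 at 2.2 °C → α = 0.95×10⁻⁴ K⁻¹
0.69 × 290 × 2.5×10⁻⁴ = 0.050025 m
2.1×10⁻⁴ × 640 × 1 = 0.13440 m
930–1700 m: 0.61 × 1.5×10⁻⁴ × 770 = 0.070455 m
990 × 0.6 × 0.95×10⁻⁴ = 0.05643 m
Δh = 0.050025 + 0.13440 + 0.070455 + 0.05643 = 0.31131 m

Δh = 31 cm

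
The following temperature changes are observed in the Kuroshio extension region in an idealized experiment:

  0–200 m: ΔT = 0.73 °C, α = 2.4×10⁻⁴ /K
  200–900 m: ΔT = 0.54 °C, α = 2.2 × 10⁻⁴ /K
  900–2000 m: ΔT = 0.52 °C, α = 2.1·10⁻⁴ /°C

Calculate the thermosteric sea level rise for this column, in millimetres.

238 mm of thermosteric rise

0.73 × 200 × 2.4×10⁻⁴ = 0.03504 m
2.2×10⁻⁴ × 700 × 0.54 = 0.08316 m
900–2000 m: 2.1×10⁻⁴ × 0.52 × 1100 = 0.12012 m
Δh = 0.03504 + 0.08316 + 0.12012 = 0.23832 m ≈ 238 mm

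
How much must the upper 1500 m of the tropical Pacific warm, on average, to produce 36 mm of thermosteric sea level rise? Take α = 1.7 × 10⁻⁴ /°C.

0.141 °C

ΔT = Δh/(αH) = 0.036 / (1.7×10⁻⁴ × 1500) ≈ 0.1412 °C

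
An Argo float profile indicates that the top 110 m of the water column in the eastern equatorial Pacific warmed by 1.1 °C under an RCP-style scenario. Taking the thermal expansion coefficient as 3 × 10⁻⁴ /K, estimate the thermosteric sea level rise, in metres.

Δh = αΔT·H = 3×10⁻⁴ × 1.1 × 110 = 0.03630 m

about 0.036 m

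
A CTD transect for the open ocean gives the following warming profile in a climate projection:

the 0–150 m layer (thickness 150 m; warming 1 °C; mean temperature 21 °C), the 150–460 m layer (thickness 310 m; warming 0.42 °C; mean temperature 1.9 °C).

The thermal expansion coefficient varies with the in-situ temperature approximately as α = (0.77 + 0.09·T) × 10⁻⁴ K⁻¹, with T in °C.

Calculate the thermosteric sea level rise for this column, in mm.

Layer 1: α = (0.77 + 0.09×21)×10⁻⁴ = 2.66×10⁻⁴ K⁻¹
Layer 2: α = (0.77 + 0.09×1.9)×10⁻⁴ = 0.941×10⁻⁴ K⁻¹
1 × 2.66×10⁻⁴ × 150 = 0.03990 m
150–460 m: 310 × 0.941×10⁻⁴ × 0.42 = 0.01225182 m
Δh = 0.03990 + 0.01225182 = 0.05215182 m

Δh ≈ 52.2 mm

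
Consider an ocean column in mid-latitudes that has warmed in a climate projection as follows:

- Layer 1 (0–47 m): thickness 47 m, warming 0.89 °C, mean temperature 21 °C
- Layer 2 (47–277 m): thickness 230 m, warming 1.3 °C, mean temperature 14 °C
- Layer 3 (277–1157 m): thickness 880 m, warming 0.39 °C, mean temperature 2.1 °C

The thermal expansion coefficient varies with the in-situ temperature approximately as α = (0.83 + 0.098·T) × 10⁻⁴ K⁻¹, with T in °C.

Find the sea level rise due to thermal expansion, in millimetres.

Layer 1: α = (0.83 + 0.098×21)×10⁻⁴ = 2.888×10⁻⁴ K⁻¹
Layer 2: α = (0.83 + 0.098×14)×10⁻⁴ = 2.202×10⁻⁴ K⁻¹
Layer 3: α = (0.83 + 0.098×2.1)×10⁻⁴ = 1.0358×10⁻⁴ K⁻¹
0–47 m: 47 × 0.89 × 2.888×10⁻⁴ = 0.012080504 m
Layer 2: 2.202×10⁻⁴ × 230 × 1.3 = 0.0658398 m
277–1157 m: 1.0358×10⁻⁴ × 880 × 0.39 = 0.035548656 m
Δh = 0.012080504 + 0.0658398 + 0.035548656 = 0.11346896 m

Δh ≈ 113 mm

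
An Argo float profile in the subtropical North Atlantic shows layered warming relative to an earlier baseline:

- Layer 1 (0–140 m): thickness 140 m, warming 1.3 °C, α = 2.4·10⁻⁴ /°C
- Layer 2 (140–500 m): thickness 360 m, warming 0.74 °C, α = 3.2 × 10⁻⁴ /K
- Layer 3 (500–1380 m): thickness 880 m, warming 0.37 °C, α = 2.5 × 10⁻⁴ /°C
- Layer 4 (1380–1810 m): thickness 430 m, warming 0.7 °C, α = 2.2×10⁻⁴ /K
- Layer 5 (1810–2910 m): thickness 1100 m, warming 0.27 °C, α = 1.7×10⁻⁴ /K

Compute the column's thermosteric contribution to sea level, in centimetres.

0–140 m: 2.4×10⁻⁴ × 140 × 1.3 = 0.04368 m
140–500 m: 0.74 × 3.2×10⁻⁴ × 360 = 0.085248 m
500–1380 m: 880 × 2.5×10⁻⁴ × 0.37 = 0.08140 m
Layer 4: 0.7 × 2.2×10⁻⁴ × 430 = 0.06622 m
1810–2910 m: 1100 × 0.27 × 1.7×10⁻⁴ = 0.05049 m
Δh = 0.04368 + 0.085248 + 0.08140 + 0.06622 + 0.05049 = 0.327038 m

Δh ≈ 32.7 cm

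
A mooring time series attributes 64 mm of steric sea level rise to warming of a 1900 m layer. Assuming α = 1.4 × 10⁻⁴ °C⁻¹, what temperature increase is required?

ΔT ≈ 0.241 K

ΔT = Δh/(αH) = 0.064 / (1.4×10⁻⁴ × 1900) ≈ 0.2406 K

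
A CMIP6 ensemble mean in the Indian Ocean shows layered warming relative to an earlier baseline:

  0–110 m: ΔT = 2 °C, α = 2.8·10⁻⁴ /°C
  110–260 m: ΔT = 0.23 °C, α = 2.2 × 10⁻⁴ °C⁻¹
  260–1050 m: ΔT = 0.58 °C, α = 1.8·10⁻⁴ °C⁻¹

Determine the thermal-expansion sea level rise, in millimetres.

152 mm of thermosteric rise

110 × 2.8×10⁻⁴ × 2 = 0.06160 m
110–260 m: 0.23 × 2.2×10⁻⁴ × 150 = 0.00759 m
Layer 3: 0.58 × 1.8×10⁻⁴ × 790 = 0.082476 m
Δh = 0.06160 + 0.00759 + 0.082476 = 0.151666 m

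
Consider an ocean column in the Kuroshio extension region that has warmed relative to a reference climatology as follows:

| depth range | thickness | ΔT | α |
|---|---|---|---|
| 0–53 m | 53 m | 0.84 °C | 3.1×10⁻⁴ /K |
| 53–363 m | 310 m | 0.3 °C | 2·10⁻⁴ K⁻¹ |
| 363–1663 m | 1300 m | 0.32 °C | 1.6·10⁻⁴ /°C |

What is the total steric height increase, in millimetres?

3.1×10⁻⁴ × 53 × 0.84 = 0.0138012 m
Layer 2: 310 × 2×10⁻⁴ × 0.3 = 0.01860 m
363–1663 m: 1300 × 0.32 × 1.6×10⁻⁴ = 0.06656 m
Δh = 0.0138012 + 0.01860 + 0.06656 = 0.0989612 m ≈ 99 mm

99 mm of thermosteric rise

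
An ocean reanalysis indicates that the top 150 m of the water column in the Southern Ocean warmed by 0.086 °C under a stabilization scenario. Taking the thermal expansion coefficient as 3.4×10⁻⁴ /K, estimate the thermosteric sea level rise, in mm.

Δh = αΔT·H = 3.4×10⁻⁴ × 0.086 × 150 = 0.004386 m

4.39 mm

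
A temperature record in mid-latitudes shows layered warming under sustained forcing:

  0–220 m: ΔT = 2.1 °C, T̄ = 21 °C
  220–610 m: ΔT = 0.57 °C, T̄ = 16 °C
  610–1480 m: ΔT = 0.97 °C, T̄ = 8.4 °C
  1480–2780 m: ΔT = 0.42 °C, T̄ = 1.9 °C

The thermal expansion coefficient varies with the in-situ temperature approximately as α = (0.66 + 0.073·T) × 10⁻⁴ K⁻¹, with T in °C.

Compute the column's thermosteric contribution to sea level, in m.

Layer 1: α = (0.66 + 0.073×21)×10⁻⁴ = 2.193×10⁻⁴ K⁻¹
Layer 2: α = (0.66 + 0.073×16)×10⁻⁴ = 1.828×10⁻⁴ K⁻¹
Layer 3: α = (0.66 + 0.073×8.4)×10⁻⁴ = 1.2732×10⁻⁴ K⁻¹
Layer 4: α = (0.66 + 0.073×1.9)×10⁻⁴ = 0.7987×10⁻⁴ K⁻¹
0–220 m: 220 × 2.193×10⁻⁴ × 2.1 = 0.1013166 m
390 × 0.57 × 1.828×10⁻⁴ = 0.04063644 m
Layer 3: 0.97 × 1.2732×10⁻⁴ × 870 = 0.107445348 m
0.42 × 1300 × 0.7987×10⁻⁴ = 0.04360902 m
Δh = 0.1013166 + 0.04063644 + 0.107445348 + 0.04360902 = 0.293007408 m ≈ 0.293 m

0.293 m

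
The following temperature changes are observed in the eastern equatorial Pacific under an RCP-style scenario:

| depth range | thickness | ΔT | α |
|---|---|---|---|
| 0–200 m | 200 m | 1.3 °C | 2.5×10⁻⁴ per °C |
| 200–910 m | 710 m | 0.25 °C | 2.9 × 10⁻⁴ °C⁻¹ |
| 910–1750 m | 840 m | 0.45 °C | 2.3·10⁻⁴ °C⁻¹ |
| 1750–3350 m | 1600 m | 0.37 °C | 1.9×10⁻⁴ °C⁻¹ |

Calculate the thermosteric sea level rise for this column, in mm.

Δh ≈ 320 mm

0–200 m: 200 × 1.3 × 2.5×10⁻⁴ = 0.06500 m
Layer 2: 2.9×10⁻⁴ × 710 × 0.25 = 0.051475 m
840 × 2.3×10⁻⁴ × 0.45 = 0.08694 m
Layer 4: 0.37 × 1600 × 1.9×10⁻⁴ = 0.11248 m
Δh = 0.06500 + 0.051475 + 0.08694 + 0.11248 = 0.315895 m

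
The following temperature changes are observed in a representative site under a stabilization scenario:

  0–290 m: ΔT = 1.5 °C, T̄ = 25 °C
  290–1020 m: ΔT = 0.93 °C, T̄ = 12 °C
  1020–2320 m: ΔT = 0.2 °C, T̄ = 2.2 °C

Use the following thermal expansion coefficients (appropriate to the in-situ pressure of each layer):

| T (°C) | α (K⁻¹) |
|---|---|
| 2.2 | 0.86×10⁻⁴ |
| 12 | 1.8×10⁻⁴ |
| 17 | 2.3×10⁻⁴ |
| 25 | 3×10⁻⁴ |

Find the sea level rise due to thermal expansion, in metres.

Layer 1 at 25 °C → α = 3×10⁻⁴ K⁻¹
Layer 2 at 12 °C → α = 1.8×10⁻⁴ K⁻¹
Layer 3 at 2.2 °C → α = 0.86×10⁻⁴ K⁻¹
Layer 1: 1.5 × 3×10⁻⁴ × 290 = 0.13050 m
290–1020 m: 1.8×10⁻⁴ × 0.93 × 730 = 0.122202 m
Layer 3: 0.86×10⁻⁴ × 1300 × 0.2 = 0.02236 m
Δh = 0.13050 + 0.122202 + 0.02236 = 0.275062 m

about 0.275 m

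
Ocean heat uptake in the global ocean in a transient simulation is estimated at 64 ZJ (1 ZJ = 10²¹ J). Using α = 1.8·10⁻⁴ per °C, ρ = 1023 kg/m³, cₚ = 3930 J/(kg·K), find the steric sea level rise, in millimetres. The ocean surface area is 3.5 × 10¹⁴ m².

about 8.19 mm

Per unit area: Q = 64×10²¹ / (3.5×10¹⁴) ≈ 1.829×10⁸ J/m²
Δh = αQ/(ρcₚ) = 1.8×10⁻⁴ × 1.829×10⁸ / (1023 × 3930) ≈ 0.0081888 m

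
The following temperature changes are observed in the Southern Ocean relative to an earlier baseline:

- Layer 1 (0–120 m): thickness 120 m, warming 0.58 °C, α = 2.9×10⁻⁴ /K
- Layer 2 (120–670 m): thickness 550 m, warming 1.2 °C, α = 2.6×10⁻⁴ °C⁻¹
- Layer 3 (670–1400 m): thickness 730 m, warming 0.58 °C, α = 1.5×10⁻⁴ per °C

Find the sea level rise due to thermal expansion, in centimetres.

about 25.5 cm

0–120 m: 120 × 0.58 × 2.9×10⁻⁴ = 0.020184 m
Layer 2: 550 × 2.6×10⁻⁴ × 1.2 = 0.17160 m
670–1400 m: 0.58 × 1.5×10⁻⁴ × 730 = 0.06351 m
Δh = 0.020184 + 0.17160 + 0.06351 = 0.255294 m ≈ 25.5 cm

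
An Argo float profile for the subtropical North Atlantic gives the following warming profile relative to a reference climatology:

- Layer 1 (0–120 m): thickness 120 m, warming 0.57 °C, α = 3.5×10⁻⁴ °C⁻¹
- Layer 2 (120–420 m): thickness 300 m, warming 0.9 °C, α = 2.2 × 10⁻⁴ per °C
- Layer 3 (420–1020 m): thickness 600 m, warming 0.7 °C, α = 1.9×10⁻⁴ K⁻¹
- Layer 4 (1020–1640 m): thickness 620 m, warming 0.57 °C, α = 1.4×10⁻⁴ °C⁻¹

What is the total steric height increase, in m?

3.5×10⁻⁴ × 0.57 × 120 = 0.02394 m
Layer 2: 2.2×10⁻⁴ × 0.9 × 300 = 0.05940 m
Layer 3: 0.7 × 1.9×10⁻⁴ × 600 = 0.07980 m
Layer 4: 620 × 0.57 × 1.4×10⁻⁴ = 0.049476 m
Δh = 0.02394 + 0.05940 + 0.07980 + 0.049476 = 0.212616 m

0.213 m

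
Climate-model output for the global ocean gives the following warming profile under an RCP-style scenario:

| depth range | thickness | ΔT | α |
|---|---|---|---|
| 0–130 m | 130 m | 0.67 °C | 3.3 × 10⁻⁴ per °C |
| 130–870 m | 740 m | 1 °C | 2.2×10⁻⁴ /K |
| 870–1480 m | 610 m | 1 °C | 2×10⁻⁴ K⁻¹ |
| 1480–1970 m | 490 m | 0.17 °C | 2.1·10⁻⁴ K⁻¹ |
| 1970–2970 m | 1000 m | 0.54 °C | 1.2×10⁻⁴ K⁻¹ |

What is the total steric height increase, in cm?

Δh = 39.6 cm

0–130 m: 130 × 3.3×10⁻⁴ × 0.67 = 0.028743 m
130–870 m: 2.2×10⁻⁴ × 740 × 1 = 0.16280 m
2×10⁻⁴ × 610 × 1 = 0.12200 m
1480–1970 m: 2.1×10⁻⁴ × 490 × 0.17 = 0.017493 m
1.2×10⁻⁴ × 0.54 × 1000 = 0.06480 m
Δh = 0.028743 + 0.16280 + 0.12200 + 0.017493 + 0.06480 = 0.395836 m ≈ 39.6 cm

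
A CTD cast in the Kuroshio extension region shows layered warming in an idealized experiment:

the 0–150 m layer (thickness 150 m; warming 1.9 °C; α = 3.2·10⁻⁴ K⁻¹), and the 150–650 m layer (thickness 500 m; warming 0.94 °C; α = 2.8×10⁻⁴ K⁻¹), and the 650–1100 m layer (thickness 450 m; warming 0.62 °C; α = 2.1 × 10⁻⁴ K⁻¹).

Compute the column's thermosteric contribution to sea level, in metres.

Layer 1: 3.2×10⁻⁴ × 1.9 × 150 = 0.09120 m
2.8×10⁻⁴ × 500 × 0.94 = 0.13160 m
Layer 3: 450 × 0.62 × 2.1×10⁻⁴ = 0.05859 m
Δh = 0.09120 + 0.13160 + 0.05859 = 0.28139 m ≈ 0.281 m

0.281 m of thermosteric rise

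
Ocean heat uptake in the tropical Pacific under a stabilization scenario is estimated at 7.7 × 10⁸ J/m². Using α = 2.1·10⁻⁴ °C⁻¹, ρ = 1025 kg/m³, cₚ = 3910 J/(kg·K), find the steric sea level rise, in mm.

40.3 mm of thermosteric rise

Δh = αQ/(ρcₚ) = 2.1×10⁻⁴ × 7.7×10⁸ / (1025 × 3910) ≈ 0.040347 m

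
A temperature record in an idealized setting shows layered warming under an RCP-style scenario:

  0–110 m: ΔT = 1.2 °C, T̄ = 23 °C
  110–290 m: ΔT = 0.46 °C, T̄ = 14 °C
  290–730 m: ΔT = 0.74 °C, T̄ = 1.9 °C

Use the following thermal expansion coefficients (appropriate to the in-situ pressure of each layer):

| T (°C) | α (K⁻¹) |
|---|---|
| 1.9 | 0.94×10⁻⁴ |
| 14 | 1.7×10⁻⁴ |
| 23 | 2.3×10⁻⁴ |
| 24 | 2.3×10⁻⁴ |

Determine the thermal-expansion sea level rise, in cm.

Δh ≈ 7.50 cm

Layer 1 at 23 °C → α = 2.3×10⁻⁴ K⁻¹
Layer 2 at 14 °C → α = 1.7×10⁻⁴ K⁻¹
Layer 3 at 1.9 °C → α = 0.94×10⁻⁴ K⁻¹
0–110 m: 2.3×10⁻⁴ × 110 × 1.2 = 0.03036 m
180 × 0.46 × 1.7×10⁻⁴ = 0.014076 m
290–730 m: 0.74 × 0.94×10⁻⁴ × 440 = 0.0306064 m
Δh = 0.03036 + 0.014076 + 0.0306064 = 0.0750424 m ≈ 7.50 cm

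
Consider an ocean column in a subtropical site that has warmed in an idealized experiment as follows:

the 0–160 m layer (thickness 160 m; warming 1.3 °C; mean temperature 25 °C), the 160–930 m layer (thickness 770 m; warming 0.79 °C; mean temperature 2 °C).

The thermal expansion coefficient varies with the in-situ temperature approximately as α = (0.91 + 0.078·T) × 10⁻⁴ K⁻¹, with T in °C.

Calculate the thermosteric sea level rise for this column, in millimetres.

120 mm

Layer 1: α = (0.91 + 0.078×25)×10⁻⁴ = 2.86×10⁻⁴ K⁻¹
Layer 2: α = (0.91 + 0.078×2)×10⁻⁴ = 1.066×10⁻⁴ K⁻¹
160 × 2.86×10⁻⁴ × 1.3 = 0.059488 m
Layer 2: 1.066×10⁻⁴ × 0.79 × 770 = 0.06484478 m
Δh = 0.059488 + 0.06484478 = 0.12433278 m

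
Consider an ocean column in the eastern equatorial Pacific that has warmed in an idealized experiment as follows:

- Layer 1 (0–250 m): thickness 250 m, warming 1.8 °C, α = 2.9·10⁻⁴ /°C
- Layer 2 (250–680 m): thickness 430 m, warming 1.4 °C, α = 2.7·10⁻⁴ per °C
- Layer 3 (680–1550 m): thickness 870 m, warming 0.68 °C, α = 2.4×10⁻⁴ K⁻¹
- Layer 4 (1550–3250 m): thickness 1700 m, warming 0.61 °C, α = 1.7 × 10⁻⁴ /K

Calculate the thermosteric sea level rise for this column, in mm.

Δh = 610 mm

Layer 1: 2.9×10⁻⁴ × 250 × 1.8 = 0.13050 m
1.4 × 430 × 2.7×10⁻⁴ = 0.16254 m
0.68 × 2.4×10⁻⁴ × 870 = 0.141984 m
1550–3250 m: 0.61 × 1.7×10⁻⁴ × 1700 = 0.17629 m
Δh = 0.13050 + 0.16254 + 0.141984 + 0.17629 = 0.611314 m ≈ 610 mm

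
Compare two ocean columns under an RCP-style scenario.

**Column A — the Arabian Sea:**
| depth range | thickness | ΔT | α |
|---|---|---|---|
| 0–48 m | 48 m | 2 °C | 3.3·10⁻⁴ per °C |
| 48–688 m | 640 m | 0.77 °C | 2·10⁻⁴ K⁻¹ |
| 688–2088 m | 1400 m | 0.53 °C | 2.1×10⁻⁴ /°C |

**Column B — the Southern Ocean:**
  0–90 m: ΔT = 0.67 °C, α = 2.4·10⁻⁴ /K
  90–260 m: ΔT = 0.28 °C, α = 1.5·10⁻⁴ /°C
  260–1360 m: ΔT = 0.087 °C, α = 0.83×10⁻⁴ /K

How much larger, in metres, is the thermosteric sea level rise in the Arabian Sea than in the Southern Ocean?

A 0–48 m: 2 × 3.3×10⁻⁴ × 48 = 0.03168 m
A Layer 2: 2×10⁻⁴ × 0.77 × 640 = 0.09856 m
A 688–2088 m: 0.53 × 1400 × 2.1×10⁻⁴ = 0.15582 m
A total: 0.28606 m
B Layer 1: 0.67 × 2.4×10⁻⁴ × 90 = 0.014472 m
B Layer 2: 170 × 0.28 × 1.5×10⁻⁴ = 0.00714 m
B Layer 3: 0.087 × 0.83×10⁻⁴ × 1100 = 0.0079431 m
B total: 0.0295551 m
Difference: 0.28606 − 0.0295551 = 0.2565049 m

Δh_A − Δh_B ≈ 0.257 m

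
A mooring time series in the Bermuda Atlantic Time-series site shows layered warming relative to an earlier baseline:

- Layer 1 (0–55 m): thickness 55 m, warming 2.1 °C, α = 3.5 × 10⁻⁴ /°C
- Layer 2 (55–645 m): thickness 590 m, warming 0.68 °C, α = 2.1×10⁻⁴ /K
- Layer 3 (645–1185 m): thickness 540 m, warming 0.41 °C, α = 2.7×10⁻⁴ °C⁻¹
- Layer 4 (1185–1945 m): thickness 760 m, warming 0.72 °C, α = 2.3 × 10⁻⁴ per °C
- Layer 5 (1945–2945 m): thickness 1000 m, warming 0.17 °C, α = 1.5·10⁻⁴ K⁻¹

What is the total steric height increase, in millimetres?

2.1 × 55 × 3.5×10⁻⁴ = 0.040425 m
Layer 2: 0.68 × 590 × 2.1×10⁻⁴ = 0.084252 m
645–1185 m: 2.7×10⁻⁴ × 540 × 0.41 = 0.059778 m
1185–1945 m: 0.72 × 760 × 2.3×10⁻⁴ = 0.125856 m
Layer 5: 1.5×10⁻⁴ × 1000 × 0.17 = 0.02550 m
Δh = 0.040425 + 0.084252 + 0.059778 + 0.125856 + 0.02550 = 0.335811 m

about 336 mm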